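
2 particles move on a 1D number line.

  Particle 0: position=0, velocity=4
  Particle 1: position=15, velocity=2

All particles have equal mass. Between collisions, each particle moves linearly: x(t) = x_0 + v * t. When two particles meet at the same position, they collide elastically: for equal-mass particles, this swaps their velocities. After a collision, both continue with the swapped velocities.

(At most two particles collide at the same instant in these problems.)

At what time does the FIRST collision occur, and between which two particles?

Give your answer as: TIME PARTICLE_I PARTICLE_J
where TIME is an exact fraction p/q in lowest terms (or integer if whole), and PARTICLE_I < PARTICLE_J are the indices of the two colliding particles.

Pair (0,1): pos 0,15 vel 4,2 -> gap=15, closing at 2/unit, collide at t=15/2
Earliest collision: t=15/2 between 0 and 1

Answer: 15/2 0 1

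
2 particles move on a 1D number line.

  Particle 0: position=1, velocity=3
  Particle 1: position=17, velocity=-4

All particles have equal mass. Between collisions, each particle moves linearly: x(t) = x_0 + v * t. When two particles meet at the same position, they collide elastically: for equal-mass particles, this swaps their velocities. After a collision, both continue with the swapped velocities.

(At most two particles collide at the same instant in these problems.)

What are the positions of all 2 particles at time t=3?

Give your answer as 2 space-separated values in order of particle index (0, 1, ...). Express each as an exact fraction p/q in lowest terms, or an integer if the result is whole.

Collision at t=16/7: particles 0 and 1 swap velocities; positions: p0=55/7 p1=55/7; velocities now: v0=-4 v1=3
Advance to t=3 (no further collisions before then); velocities: v0=-4 v1=3; positions = 5 10

Answer: 5 10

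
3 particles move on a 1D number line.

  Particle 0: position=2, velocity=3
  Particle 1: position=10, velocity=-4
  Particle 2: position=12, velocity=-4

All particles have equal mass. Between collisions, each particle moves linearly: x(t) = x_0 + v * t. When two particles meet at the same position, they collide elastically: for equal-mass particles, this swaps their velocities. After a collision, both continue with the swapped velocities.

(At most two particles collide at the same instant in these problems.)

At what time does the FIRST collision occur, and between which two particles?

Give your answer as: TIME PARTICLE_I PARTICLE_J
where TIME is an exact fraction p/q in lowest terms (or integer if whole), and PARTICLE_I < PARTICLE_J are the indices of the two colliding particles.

Pair (0,1): pos 2,10 vel 3,-4 -> gap=8, closing at 7/unit, collide at t=8/7
Pair (1,2): pos 10,12 vel -4,-4 -> not approaching (rel speed 0 <= 0)
Earliest collision: t=8/7 between 0 and 1

Answer: 8/7 0 1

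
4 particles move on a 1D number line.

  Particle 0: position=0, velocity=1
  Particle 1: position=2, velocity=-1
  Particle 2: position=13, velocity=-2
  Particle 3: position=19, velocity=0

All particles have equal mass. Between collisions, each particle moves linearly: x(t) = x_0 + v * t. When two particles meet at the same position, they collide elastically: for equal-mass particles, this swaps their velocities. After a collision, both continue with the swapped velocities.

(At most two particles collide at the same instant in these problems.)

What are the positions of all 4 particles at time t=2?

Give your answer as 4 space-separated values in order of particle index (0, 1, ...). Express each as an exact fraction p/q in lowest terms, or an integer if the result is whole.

Answer: 0 2 9 19

Derivation:
Collision at t=1: particles 0 and 1 swap velocities; positions: p0=1 p1=1 p2=11 p3=19; velocities now: v0=-1 v1=1 v2=-2 v3=0
Advance to t=2 (no further collisions before then); velocities: v0=-1 v1=1 v2=-2 v3=0; positions = 0 2 9 19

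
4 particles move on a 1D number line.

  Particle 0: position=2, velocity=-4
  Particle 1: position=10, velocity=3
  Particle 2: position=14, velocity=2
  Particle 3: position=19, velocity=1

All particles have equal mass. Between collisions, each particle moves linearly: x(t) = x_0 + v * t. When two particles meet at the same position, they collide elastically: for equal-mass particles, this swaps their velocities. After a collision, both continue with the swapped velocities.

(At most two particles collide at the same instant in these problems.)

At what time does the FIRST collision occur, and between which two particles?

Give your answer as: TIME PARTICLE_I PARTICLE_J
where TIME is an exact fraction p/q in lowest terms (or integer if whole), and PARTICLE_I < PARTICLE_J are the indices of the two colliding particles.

Answer: 4 1 2

Derivation:
Pair (0,1): pos 2,10 vel -4,3 -> not approaching (rel speed -7 <= 0)
Pair (1,2): pos 10,14 vel 3,2 -> gap=4, closing at 1/unit, collide at t=4
Pair (2,3): pos 14,19 vel 2,1 -> gap=5, closing at 1/unit, collide at t=5
Earliest collision: t=4 between 1 and 2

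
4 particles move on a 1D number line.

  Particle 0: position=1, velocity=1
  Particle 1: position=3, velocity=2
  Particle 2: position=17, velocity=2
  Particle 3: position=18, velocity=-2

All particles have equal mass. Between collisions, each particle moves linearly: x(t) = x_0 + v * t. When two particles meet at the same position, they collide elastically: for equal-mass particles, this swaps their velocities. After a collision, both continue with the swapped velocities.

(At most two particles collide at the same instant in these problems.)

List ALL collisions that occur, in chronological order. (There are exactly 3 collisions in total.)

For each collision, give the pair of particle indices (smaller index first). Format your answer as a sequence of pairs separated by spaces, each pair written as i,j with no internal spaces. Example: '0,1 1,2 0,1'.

Collision at t=1/4: particles 2 and 3 swap velocities; positions: p0=5/4 p1=7/2 p2=35/2 p3=35/2; velocities now: v0=1 v1=2 v2=-2 v3=2
Collision at t=15/4: particles 1 and 2 swap velocities; positions: p0=19/4 p1=21/2 p2=21/2 p3=49/2; velocities now: v0=1 v1=-2 v2=2 v3=2
Collision at t=17/3: particles 0 and 1 swap velocities; positions: p0=20/3 p1=20/3 p2=43/3 p3=85/3; velocities now: v0=-2 v1=1 v2=2 v3=2

Answer: 2,3 1,2 0,1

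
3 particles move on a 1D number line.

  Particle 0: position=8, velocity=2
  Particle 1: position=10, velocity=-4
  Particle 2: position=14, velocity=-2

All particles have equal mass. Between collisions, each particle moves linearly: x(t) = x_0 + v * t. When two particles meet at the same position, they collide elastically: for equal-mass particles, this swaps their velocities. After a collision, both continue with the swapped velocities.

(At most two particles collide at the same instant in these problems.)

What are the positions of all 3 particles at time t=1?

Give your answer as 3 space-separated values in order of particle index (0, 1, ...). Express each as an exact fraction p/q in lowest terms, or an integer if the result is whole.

Collision at t=1/3: particles 0 and 1 swap velocities; positions: p0=26/3 p1=26/3 p2=40/3; velocities now: v0=-4 v1=2 v2=-2
Advance to t=1 (no further collisions before then); velocities: v0=-4 v1=2 v2=-2; positions = 6 10 12

Answer: 6 10 12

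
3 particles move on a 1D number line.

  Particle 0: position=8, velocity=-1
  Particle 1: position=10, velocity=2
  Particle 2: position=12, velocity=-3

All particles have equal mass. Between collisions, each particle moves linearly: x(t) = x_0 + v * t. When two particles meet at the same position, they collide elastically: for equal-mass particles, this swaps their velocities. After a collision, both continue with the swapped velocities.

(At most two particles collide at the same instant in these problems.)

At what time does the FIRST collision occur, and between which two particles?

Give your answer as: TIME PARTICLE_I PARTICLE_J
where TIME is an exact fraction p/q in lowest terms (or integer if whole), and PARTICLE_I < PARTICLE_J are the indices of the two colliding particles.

Answer: 2/5 1 2

Derivation:
Pair (0,1): pos 8,10 vel -1,2 -> not approaching (rel speed -3 <= 0)
Pair (1,2): pos 10,12 vel 2,-3 -> gap=2, closing at 5/unit, collide at t=2/5
Earliest collision: t=2/5 between 1 and 2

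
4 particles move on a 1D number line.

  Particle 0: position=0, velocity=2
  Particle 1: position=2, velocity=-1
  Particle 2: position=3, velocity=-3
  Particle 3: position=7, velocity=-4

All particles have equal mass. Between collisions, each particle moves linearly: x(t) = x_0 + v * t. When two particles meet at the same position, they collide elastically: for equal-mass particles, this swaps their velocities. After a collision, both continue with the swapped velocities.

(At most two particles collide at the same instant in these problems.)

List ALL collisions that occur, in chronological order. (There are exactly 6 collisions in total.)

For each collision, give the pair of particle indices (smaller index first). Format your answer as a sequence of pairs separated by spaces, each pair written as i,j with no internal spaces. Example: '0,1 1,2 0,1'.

Answer: 1,2 0,1 1,2 2,3 1,2 0,1

Derivation:
Collision at t=1/2: particles 1 and 2 swap velocities; positions: p0=1 p1=3/2 p2=3/2 p3=5; velocities now: v0=2 v1=-3 v2=-1 v3=-4
Collision at t=3/5: particles 0 and 1 swap velocities; positions: p0=6/5 p1=6/5 p2=7/5 p3=23/5; velocities now: v0=-3 v1=2 v2=-1 v3=-4
Collision at t=2/3: particles 1 and 2 swap velocities; positions: p0=1 p1=4/3 p2=4/3 p3=13/3; velocities now: v0=-3 v1=-1 v2=2 v3=-4
Collision at t=7/6: particles 2 and 3 swap velocities; positions: p0=-1/2 p1=5/6 p2=7/3 p3=7/3; velocities now: v0=-3 v1=-1 v2=-4 v3=2
Collision at t=5/3: particles 1 and 2 swap velocities; positions: p0=-2 p1=1/3 p2=1/3 p3=10/3; velocities now: v0=-3 v1=-4 v2=-1 v3=2
Collision at t=4: particles 0 and 1 swap velocities; positions: p0=-9 p1=-9 p2=-2 p3=8; velocities now: v0=-4 v1=-3 v2=-1 v3=2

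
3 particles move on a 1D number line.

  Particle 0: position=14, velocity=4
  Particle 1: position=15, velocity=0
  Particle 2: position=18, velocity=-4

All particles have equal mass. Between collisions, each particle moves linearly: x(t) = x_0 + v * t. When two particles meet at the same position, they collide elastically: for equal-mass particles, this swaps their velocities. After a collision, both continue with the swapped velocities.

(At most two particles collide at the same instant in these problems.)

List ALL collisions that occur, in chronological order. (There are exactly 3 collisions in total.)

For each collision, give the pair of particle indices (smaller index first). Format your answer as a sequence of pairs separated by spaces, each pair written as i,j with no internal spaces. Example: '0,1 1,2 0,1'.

Collision at t=1/4: particles 0 and 1 swap velocities; positions: p0=15 p1=15 p2=17; velocities now: v0=0 v1=4 v2=-4
Collision at t=1/2: particles 1 and 2 swap velocities; positions: p0=15 p1=16 p2=16; velocities now: v0=0 v1=-4 v2=4
Collision at t=3/4: particles 0 and 1 swap velocities; positions: p0=15 p1=15 p2=17; velocities now: v0=-4 v1=0 v2=4

Answer: 0,1 1,2 0,1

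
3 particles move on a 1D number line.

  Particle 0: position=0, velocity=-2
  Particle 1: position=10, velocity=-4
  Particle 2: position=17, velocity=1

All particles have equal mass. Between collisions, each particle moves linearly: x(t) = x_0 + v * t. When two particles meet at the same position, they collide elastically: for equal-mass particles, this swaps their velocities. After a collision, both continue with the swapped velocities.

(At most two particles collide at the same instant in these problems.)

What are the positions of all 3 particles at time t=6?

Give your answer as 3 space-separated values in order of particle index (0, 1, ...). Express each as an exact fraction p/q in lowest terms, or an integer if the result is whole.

Collision at t=5: particles 0 and 1 swap velocities; positions: p0=-10 p1=-10 p2=22; velocities now: v0=-4 v1=-2 v2=1
Advance to t=6 (no further collisions before then); velocities: v0=-4 v1=-2 v2=1; positions = -14 -12 23

Answer: -14 -12 23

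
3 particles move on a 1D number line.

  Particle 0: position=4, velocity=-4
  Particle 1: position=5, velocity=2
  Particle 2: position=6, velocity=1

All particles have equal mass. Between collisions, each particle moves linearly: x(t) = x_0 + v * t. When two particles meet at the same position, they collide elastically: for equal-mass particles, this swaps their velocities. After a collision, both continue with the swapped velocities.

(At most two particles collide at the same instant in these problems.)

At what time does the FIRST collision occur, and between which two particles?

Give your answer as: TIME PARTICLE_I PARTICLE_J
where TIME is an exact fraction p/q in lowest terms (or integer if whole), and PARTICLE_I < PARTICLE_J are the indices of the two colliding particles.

Answer: 1 1 2

Derivation:
Pair (0,1): pos 4,5 vel -4,2 -> not approaching (rel speed -6 <= 0)
Pair (1,2): pos 5,6 vel 2,1 -> gap=1, closing at 1/unit, collide at t=1
Earliest collision: t=1 between 1 and 2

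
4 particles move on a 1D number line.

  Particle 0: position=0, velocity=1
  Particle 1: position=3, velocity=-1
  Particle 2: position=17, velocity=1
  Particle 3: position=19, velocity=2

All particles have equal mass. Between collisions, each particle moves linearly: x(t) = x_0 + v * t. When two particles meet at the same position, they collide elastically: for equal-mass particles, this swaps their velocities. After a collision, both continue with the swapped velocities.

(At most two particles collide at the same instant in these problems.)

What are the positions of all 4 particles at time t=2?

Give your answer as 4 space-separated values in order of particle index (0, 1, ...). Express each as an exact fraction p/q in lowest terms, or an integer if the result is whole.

Answer: 1 2 19 23

Derivation:
Collision at t=3/2: particles 0 and 1 swap velocities; positions: p0=3/2 p1=3/2 p2=37/2 p3=22; velocities now: v0=-1 v1=1 v2=1 v3=2
Advance to t=2 (no further collisions before then); velocities: v0=-1 v1=1 v2=1 v3=2; positions = 1 2 19 23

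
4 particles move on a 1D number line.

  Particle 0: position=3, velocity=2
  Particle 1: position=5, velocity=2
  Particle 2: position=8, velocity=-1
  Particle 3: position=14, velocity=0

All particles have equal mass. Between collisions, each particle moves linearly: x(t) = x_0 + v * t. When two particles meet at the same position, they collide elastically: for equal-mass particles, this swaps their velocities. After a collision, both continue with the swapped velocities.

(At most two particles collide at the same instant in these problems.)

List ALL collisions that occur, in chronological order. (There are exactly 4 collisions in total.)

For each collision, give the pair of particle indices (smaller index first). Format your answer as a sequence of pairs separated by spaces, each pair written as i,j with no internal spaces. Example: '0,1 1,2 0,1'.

Answer: 1,2 0,1 2,3 1,2

Derivation:
Collision at t=1: particles 1 and 2 swap velocities; positions: p0=5 p1=7 p2=7 p3=14; velocities now: v0=2 v1=-1 v2=2 v3=0
Collision at t=5/3: particles 0 and 1 swap velocities; positions: p0=19/3 p1=19/3 p2=25/3 p3=14; velocities now: v0=-1 v1=2 v2=2 v3=0
Collision at t=9/2: particles 2 and 3 swap velocities; positions: p0=7/2 p1=12 p2=14 p3=14; velocities now: v0=-1 v1=2 v2=0 v3=2
Collision at t=11/2: particles 1 and 2 swap velocities; positions: p0=5/2 p1=14 p2=14 p3=16; velocities now: v0=-1 v1=0 v2=2 v3=2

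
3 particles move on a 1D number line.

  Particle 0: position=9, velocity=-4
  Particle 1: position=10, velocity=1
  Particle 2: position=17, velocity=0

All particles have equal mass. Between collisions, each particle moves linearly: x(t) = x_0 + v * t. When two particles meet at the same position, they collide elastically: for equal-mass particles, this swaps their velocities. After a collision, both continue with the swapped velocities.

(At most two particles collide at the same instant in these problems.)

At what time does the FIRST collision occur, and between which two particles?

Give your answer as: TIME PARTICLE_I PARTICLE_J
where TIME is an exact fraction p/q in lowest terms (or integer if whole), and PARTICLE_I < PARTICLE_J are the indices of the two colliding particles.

Answer: 7 1 2

Derivation:
Pair (0,1): pos 9,10 vel -4,1 -> not approaching (rel speed -5 <= 0)
Pair (1,2): pos 10,17 vel 1,0 -> gap=7, closing at 1/unit, collide at t=7
Earliest collision: t=7 between 1 and 2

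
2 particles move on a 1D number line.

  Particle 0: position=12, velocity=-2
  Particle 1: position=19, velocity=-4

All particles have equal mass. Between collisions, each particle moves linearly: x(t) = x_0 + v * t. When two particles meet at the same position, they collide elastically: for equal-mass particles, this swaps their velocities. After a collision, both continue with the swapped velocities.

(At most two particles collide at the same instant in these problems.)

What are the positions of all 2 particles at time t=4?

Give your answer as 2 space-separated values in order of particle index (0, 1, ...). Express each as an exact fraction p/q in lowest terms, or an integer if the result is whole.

Answer: 3 4

Derivation:
Collision at t=7/2: particles 0 and 1 swap velocities; positions: p0=5 p1=5; velocities now: v0=-4 v1=-2
Advance to t=4 (no further collisions before then); velocities: v0=-4 v1=-2; positions = 3 4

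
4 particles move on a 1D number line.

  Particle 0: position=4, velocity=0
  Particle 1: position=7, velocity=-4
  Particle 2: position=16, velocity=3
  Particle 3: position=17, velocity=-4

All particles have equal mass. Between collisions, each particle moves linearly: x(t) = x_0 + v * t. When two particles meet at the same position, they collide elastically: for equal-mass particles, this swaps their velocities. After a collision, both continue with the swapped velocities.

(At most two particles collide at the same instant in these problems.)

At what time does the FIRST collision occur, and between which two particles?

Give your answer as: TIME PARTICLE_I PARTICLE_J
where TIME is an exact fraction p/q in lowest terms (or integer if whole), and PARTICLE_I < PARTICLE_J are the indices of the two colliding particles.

Answer: 1/7 2 3

Derivation:
Pair (0,1): pos 4,7 vel 0,-4 -> gap=3, closing at 4/unit, collide at t=3/4
Pair (1,2): pos 7,16 vel -4,3 -> not approaching (rel speed -7 <= 0)
Pair (2,3): pos 16,17 vel 3,-4 -> gap=1, closing at 7/unit, collide at t=1/7
Earliest collision: t=1/7 between 2 and 3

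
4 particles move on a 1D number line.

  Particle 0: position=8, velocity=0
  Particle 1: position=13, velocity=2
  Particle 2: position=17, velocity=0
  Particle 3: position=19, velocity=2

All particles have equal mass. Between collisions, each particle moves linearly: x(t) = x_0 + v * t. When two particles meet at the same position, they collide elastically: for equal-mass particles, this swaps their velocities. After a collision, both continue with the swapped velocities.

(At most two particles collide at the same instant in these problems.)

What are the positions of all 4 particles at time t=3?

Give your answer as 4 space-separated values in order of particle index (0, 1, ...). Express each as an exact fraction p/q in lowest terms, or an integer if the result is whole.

Collision at t=2: particles 1 and 2 swap velocities; positions: p0=8 p1=17 p2=17 p3=23; velocities now: v0=0 v1=0 v2=2 v3=2
Advance to t=3 (no further collisions before then); velocities: v0=0 v1=0 v2=2 v3=2; positions = 8 17 19 25

Answer: 8 17 19 25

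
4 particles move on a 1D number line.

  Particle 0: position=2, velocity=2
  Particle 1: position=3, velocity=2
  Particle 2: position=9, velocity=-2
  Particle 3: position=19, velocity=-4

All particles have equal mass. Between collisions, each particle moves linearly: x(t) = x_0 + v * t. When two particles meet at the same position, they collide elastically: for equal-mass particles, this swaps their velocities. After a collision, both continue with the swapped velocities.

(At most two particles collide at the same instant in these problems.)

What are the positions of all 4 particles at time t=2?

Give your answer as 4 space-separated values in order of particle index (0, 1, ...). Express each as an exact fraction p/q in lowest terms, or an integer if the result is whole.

Collision at t=3/2: particles 1 and 2 swap velocities; positions: p0=5 p1=6 p2=6 p3=13; velocities now: v0=2 v1=-2 v2=2 v3=-4
Collision at t=7/4: particles 0 and 1 swap velocities; positions: p0=11/2 p1=11/2 p2=13/2 p3=12; velocities now: v0=-2 v1=2 v2=2 v3=-4
Advance to t=2 (no further collisions before then); velocities: v0=-2 v1=2 v2=2 v3=-4; positions = 5 6 7 11

Answer: 5 6 7 11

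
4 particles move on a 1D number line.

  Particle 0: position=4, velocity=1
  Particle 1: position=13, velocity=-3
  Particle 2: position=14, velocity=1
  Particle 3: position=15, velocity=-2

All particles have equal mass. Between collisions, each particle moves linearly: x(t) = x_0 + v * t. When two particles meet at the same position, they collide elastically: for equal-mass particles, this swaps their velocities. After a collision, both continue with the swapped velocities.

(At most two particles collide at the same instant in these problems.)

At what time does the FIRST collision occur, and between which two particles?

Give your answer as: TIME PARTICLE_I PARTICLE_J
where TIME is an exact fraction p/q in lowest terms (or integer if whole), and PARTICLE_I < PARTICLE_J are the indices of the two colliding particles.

Pair (0,1): pos 4,13 vel 1,-3 -> gap=9, closing at 4/unit, collide at t=9/4
Pair (1,2): pos 13,14 vel -3,1 -> not approaching (rel speed -4 <= 0)
Pair (2,3): pos 14,15 vel 1,-2 -> gap=1, closing at 3/unit, collide at t=1/3
Earliest collision: t=1/3 between 2 and 3

Answer: 1/3 2 3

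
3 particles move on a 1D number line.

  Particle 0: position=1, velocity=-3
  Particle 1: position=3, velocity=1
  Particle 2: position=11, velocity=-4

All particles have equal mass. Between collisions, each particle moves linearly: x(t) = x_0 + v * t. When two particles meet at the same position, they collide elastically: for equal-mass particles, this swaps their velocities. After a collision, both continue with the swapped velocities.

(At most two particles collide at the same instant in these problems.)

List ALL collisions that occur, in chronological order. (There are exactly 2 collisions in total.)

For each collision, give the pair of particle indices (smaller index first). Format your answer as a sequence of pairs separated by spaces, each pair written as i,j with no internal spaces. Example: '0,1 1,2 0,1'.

Collision at t=8/5: particles 1 and 2 swap velocities; positions: p0=-19/5 p1=23/5 p2=23/5; velocities now: v0=-3 v1=-4 v2=1
Collision at t=10: particles 0 and 1 swap velocities; positions: p0=-29 p1=-29 p2=13; velocities now: v0=-4 v1=-3 v2=1

Answer: 1,2 0,1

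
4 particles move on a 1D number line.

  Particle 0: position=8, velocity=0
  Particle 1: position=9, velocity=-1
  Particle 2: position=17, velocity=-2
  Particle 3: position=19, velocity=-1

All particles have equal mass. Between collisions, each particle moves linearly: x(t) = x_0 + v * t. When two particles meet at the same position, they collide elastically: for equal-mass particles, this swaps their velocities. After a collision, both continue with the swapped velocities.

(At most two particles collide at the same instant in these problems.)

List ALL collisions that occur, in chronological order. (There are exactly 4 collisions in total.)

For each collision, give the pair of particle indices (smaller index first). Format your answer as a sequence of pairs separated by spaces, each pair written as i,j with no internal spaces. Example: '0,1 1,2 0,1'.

Answer: 0,1 1,2 0,1 2,3

Derivation:
Collision at t=1: particles 0 and 1 swap velocities; positions: p0=8 p1=8 p2=15 p3=18; velocities now: v0=-1 v1=0 v2=-2 v3=-1
Collision at t=9/2: particles 1 and 2 swap velocities; positions: p0=9/2 p1=8 p2=8 p3=29/2; velocities now: v0=-1 v1=-2 v2=0 v3=-1
Collision at t=8: particles 0 and 1 swap velocities; positions: p0=1 p1=1 p2=8 p3=11; velocities now: v0=-2 v1=-1 v2=0 v3=-1
Collision at t=11: particles 2 and 3 swap velocities; positions: p0=-5 p1=-2 p2=8 p3=8; velocities now: v0=-2 v1=-1 v2=-1 v3=0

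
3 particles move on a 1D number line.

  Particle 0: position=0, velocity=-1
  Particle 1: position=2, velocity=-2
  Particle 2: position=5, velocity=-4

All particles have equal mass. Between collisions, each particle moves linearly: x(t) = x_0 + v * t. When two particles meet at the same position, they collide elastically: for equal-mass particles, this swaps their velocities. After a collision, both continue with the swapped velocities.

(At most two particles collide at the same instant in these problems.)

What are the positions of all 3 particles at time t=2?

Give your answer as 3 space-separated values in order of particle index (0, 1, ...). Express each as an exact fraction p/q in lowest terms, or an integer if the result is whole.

Collision at t=3/2: particles 1 and 2 swap velocities; positions: p0=-3/2 p1=-1 p2=-1; velocities now: v0=-1 v1=-4 v2=-2
Collision at t=5/3: particles 0 and 1 swap velocities; positions: p0=-5/3 p1=-5/3 p2=-4/3; velocities now: v0=-4 v1=-1 v2=-2
Collision at t=2: particles 1 and 2 swap velocities; positions: p0=-3 p1=-2 p2=-2; velocities now: v0=-4 v1=-2 v2=-1
Advance to t=2 (no further collisions before then); velocities: v0=-4 v1=-2 v2=-1; positions = -3 -2 -2

Answer: -3 -2 -2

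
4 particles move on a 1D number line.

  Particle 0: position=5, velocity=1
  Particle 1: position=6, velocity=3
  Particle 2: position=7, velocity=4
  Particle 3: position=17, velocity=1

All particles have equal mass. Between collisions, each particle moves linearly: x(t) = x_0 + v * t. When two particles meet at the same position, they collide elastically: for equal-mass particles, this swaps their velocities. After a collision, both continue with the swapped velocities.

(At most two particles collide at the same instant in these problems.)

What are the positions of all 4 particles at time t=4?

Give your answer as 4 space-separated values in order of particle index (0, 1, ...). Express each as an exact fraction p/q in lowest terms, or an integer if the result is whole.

Answer: 9 18 21 23

Derivation:
Collision at t=10/3: particles 2 and 3 swap velocities; positions: p0=25/3 p1=16 p2=61/3 p3=61/3; velocities now: v0=1 v1=3 v2=1 v3=4
Advance to t=4 (no further collisions before then); velocities: v0=1 v1=3 v2=1 v3=4; positions = 9 18 21 23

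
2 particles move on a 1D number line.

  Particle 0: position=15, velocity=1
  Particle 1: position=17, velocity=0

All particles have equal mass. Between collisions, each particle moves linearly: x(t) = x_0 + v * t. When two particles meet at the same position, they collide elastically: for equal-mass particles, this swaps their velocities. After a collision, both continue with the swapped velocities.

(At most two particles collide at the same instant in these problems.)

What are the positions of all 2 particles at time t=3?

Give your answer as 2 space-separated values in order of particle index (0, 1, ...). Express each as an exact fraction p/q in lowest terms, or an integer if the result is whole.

Collision at t=2: particles 0 and 1 swap velocities; positions: p0=17 p1=17; velocities now: v0=0 v1=1
Advance to t=3 (no further collisions before then); velocities: v0=0 v1=1; positions = 17 18

Answer: 17 18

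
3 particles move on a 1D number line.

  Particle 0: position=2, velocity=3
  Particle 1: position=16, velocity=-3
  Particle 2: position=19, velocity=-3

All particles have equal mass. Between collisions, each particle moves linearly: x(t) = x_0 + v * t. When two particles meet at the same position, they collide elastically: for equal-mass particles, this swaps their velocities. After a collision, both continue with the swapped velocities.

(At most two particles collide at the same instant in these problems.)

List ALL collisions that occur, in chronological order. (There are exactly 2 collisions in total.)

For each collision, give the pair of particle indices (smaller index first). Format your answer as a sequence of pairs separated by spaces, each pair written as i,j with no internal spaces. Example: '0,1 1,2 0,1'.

Collision at t=7/3: particles 0 and 1 swap velocities; positions: p0=9 p1=9 p2=12; velocities now: v0=-3 v1=3 v2=-3
Collision at t=17/6: particles 1 and 2 swap velocities; positions: p0=15/2 p1=21/2 p2=21/2; velocities now: v0=-3 v1=-3 v2=3

Answer: 0,1 1,2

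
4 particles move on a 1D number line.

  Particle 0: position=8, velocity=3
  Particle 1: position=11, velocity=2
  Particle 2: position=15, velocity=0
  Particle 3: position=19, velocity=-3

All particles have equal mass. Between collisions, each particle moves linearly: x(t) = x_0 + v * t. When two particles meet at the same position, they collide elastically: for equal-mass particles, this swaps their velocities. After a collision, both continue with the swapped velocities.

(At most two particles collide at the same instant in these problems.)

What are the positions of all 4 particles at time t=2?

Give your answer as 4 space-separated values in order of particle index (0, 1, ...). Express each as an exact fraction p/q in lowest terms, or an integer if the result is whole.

Collision at t=4/3: particles 2 and 3 swap velocities; positions: p0=12 p1=41/3 p2=15 p3=15; velocities now: v0=3 v1=2 v2=-3 v3=0
Collision at t=8/5: particles 1 and 2 swap velocities; positions: p0=64/5 p1=71/5 p2=71/5 p3=15; velocities now: v0=3 v1=-3 v2=2 v3=0
Collision at t=11/6: particles 0 and 1 swap velocities; positions: p0=27/2 p1=27/2 p2=44/3 p3=15; velocities now: v0=-3 v1=3 v2=2 v3=0
Collision at t=2: particles 2 and 3 swap velocities; positions: p0=13 p1=14 p2=15 p3=15; velocities now: v0=-3 v1=3 v2=0 v3=2
Advance to t=2 (no further collisions before then); velocities: v0=-3 v1=3 v2=0 v3=2; positions = 13 14 15 15

Answer: 13 14 15 15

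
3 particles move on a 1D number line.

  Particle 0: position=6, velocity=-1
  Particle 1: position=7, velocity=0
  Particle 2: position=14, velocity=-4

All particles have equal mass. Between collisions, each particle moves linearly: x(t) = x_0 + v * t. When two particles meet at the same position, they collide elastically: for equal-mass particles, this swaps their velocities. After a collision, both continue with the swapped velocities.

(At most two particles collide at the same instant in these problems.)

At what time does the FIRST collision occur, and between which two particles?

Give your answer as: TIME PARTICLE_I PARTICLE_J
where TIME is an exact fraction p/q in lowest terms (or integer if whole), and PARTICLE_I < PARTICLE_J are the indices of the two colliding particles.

Pair (0,1): pos 6,7 vel -1,0 -> not approaching (rel speed -1 <= 0)
Pair (1,2): pos 7,14 vel 0,-4 -> gap=7, closing at 4/unit, collide at t=7/4
Earliest collision: t=7/4 between 1 and 2

Answer: 7/4 1 2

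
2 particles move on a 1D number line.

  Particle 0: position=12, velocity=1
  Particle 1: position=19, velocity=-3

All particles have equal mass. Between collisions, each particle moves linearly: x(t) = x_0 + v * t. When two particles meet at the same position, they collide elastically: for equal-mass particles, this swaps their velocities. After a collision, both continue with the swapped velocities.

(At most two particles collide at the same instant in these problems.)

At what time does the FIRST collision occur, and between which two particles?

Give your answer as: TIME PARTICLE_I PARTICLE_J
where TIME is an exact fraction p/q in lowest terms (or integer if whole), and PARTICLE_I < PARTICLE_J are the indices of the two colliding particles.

Pair (0,1): pos 12,19 vel 1,-3 -> gap=7, closing at 4/unit, collide at t=7/4
Earliest collision: t=7/4 between 0 and 1

Answer: 7/4 0 1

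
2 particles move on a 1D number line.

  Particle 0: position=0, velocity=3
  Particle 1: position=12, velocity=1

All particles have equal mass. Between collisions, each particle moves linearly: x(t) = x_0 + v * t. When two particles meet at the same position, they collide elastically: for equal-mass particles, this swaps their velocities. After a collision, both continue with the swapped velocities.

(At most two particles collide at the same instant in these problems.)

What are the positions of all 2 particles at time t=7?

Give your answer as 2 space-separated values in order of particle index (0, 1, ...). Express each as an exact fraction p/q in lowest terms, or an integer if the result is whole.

Collision at t=6: particles 0 and 1 swap velocities; positions: p0=18 p1=18; velocities now: v0=1 v1=3
Advance to t=7 (no further collisions before then); velocities: v0=1 v1=3; positions = 19 21

Answer: 19 21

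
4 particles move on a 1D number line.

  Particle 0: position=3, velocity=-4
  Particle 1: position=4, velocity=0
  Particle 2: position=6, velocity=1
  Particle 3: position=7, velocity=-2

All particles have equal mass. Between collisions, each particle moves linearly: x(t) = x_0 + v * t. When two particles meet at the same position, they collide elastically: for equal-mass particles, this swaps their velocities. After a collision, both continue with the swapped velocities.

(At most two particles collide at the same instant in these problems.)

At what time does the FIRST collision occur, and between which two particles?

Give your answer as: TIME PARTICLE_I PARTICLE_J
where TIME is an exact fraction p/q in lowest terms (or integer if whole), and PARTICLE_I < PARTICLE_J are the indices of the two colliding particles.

Answer: 1/3 2 3

Derivation:
Pair (0,1): pos 3,4 vel -4,0 -> not approaching (rel speed -4 <= 0)
Pair (1,2): pos 4,6 vel 0,1 -> not approaching (rel speed -1 <= 0)
Pair (2,3): pos 6,7 vel 1,-2 -> gap=1, closing at 3/unit, collide at t=1/3
Earliest collision: t=1/3 between 2 and 3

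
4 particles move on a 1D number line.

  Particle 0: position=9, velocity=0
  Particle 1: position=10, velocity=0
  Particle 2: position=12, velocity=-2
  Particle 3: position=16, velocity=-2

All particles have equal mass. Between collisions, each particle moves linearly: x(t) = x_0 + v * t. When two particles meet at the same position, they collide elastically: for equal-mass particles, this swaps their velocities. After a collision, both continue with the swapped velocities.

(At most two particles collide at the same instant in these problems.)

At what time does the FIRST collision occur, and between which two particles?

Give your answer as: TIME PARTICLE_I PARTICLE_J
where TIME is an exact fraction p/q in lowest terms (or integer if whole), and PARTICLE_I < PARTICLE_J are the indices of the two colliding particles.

Pair (0,1): pos 9,10 vel 0,0 -> not approaching (rel speed 0 <= 0)
Pair (1,2): pos 10,12 vel 0,-2 -> gap=2, closing at 2/unit, collide at t=1
Pair (2,3): pos 12,16 vel -2,-2 -> not approaching (rel speed 0 <= 0)
Earliest collision: t=1 between 1 and 2

Answer: 1 1 2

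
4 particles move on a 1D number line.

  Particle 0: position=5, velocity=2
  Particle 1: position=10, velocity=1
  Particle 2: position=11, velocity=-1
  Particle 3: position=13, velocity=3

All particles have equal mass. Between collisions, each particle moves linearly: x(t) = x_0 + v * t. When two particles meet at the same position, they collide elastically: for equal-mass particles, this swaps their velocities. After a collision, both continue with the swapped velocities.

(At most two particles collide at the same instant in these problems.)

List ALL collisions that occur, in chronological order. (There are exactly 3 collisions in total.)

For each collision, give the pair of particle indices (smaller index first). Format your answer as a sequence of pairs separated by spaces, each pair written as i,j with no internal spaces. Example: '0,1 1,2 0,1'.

Collision at t=1/2: particles 1 and 2 swap velocities; positions: p0=6 p1=21/2 p2=21/2 p3=29/2; velocities now: v0=2 v1=-1 v2=1 v3=3
Collision at t=2: particles 0 and 1 swap velocities; positions: p0=9 p1=9 p2=12 p3=19; velocities now: v0=-1 v1=2 v2=1 v3=3
Collision at t=5: particles 1 and 2 swap velocities; positions: p0=6 p1=15 p2=15 p3=28; velocities now: v0=-1 v1=1 v2=2 v3=3

Answer: 1,2 0,1 1,2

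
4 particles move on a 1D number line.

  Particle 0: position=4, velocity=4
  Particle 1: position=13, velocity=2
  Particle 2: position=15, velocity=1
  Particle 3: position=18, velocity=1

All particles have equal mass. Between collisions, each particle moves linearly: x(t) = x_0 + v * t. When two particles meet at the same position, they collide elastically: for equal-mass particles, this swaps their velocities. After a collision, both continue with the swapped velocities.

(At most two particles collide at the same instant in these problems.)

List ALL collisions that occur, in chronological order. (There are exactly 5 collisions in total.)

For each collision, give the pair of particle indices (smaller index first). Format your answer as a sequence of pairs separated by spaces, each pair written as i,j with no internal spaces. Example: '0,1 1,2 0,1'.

Collision at t=2: particles 1 and 2 swap velocities; positions: p0=12 p1=17 p2=17 p3=20; velocities now: v0=4 v1=1 v2=2 v3=1
Collision at t=11/3: particles 0 and 1 swap velocities; positions: p0=56/3 p1=56/3 p2=61/3 p3=65/3; velocities now: v0=1 v1=4 v2=2 v3=1
Collision at t=9/2: particles 1 and 2 swap velocities; positions: p0=39/2 p1=22 p2=22 p3=45/2; velocities now: v0=1 v1=2 v2=4 v3=1
Collision at t=14/3: particles 2 and 3 swap velocities; positions: p0=59/3 p1=67/3 p2=68/3 p3=68/3; velocities now: v0=1 v1=2 v2=1 v3=4
Collision at t=5: particles 1 and 2 swap velocities; positions: p0=20 p1=23 p2=23 p3=24; velocities now: v0=1 v1=1 v2=2 v3=4

Answer: 1,2 0,1 1,2 2,3 1,2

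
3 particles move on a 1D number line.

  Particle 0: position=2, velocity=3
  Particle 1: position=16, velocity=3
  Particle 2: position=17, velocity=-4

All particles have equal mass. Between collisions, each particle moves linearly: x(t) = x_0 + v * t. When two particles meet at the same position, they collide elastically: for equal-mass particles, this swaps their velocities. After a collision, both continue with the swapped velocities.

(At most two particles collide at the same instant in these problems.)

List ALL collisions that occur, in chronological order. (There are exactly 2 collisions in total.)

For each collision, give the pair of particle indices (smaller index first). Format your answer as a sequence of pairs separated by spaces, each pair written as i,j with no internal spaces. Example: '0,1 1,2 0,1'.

Answer: 1,2 0,1

Derivation:
Collision at t=1/7: particles 1 and 2 swap velocities; positions: p0=17/7 p1=115/7 p2=115/7; velocities now: v0=3 v1=-4 v2=3
Collision at t=15/7: particles 0 and 1 swap velocities; positions: p0=59/7 p1=59/7 p2=157/7; velocities now: v0=-4 v1=3 v2=3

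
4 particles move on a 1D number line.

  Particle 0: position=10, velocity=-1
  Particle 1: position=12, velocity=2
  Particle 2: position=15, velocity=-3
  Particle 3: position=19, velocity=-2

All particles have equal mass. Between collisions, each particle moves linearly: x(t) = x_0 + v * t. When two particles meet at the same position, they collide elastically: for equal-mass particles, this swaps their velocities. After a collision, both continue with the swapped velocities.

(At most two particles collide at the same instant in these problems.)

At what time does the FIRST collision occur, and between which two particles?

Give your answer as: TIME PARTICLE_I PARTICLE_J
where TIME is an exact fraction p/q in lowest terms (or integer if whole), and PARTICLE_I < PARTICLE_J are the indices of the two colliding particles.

Answer: 3/5 1 2

Derivation:
Pair (0,1): pos 10,12 vel -1,2 -> not approaching (rel speed -3 <= 0)
Pair (1,2): pos 12,15 vel 2,-3 -> gap=3, closing at 5/unit, collide at t=3/5
Pair (2,3): pos 15,19 vel -3,-2 -> not approaching (rel speed -1 <= 0)
Earliest collision: t=3/5 between 1 and 2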